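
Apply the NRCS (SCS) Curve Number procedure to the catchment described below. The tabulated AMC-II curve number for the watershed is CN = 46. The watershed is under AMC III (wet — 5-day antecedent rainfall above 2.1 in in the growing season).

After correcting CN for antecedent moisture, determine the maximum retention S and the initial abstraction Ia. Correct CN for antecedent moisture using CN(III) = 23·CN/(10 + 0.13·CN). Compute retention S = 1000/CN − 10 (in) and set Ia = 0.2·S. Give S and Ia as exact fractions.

S = 2700/529 in ≈ 5.104 in; Ia = 540/529 in ≈ 1.021 in

CN(III) from CN(II)=46: (23·46)/(10 + 0.13·46) = 52900/799 ≈ 66.208
S = 1000/(52900/799) − 10 = 2700/529 in ≈ 5.104 in
Initial abstraction Ia = S/5 = (2700/529)/5 = 540/529 ≈ 1.021 in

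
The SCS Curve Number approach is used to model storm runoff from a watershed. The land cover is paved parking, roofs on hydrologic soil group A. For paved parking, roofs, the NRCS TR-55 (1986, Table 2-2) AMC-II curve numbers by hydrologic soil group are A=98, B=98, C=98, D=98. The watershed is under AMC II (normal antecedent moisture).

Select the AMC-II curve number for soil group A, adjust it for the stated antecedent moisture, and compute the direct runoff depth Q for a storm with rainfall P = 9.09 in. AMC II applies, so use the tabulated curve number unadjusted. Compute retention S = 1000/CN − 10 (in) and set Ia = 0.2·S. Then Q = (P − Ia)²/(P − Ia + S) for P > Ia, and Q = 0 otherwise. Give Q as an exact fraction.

Q = 1966124281/222170900 in ≈ 8.850 in

NRCS table: paved parking, roofs, soil group A → CN(II) = 98
AMC II — tabulated CN = 98 applies directly.
S = 1000/98 − 10 = 10/49 in ≈ 0.204 in
Initial abstraction Ia = S/5 = (10/49)/5 = 2/49 ≈ 0.041 in
Excess rainfall: 9.090 − 0.041 = 9.049 in; P > Ia so Q > 0
Runoff Q = (P−Ia)²/(P−Ia+S) = (9.049)²/(9.049+0.204) = 1966124281/222170900 ≈ 8.850 in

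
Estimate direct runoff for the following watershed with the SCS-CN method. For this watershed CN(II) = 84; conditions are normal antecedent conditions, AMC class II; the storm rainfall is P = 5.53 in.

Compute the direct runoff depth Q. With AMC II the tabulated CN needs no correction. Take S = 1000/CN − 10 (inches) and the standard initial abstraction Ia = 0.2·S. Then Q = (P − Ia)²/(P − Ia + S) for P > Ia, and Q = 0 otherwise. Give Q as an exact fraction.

Q = 116920969/31107300 in ≈ 3.759 in

CN(II) = 84; AMC II needs no correction.
Max retention: S = 1000/84 − 10 = 40/21 in (≈ 1.905 in)
Ia = 0.2S: 0.2·1.905 = 0.381 in (exactly 8/21)
Excess rainfall: 5.530 − 0.381 = 5.149 in; P > Ia so Q > 0
Q: (10813/2100)² ÷ (14813/2100) = 116920969/31107300 in (≈ 3.759 in)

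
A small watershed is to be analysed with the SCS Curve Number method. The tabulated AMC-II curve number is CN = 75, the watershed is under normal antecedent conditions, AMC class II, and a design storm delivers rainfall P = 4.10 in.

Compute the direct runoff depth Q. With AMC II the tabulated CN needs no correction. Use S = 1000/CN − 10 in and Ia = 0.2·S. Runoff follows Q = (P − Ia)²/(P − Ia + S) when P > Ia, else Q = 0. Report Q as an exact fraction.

Q = 10609/6090 in ≈ 1.742 in

AMC II — tabulated CN = 75 applies directly.
S = 1000/75 − 10 = 10/3 in ≈ 3.333 in
Ia = 0.2·(10/3) = 2/3 in ≈ 0.667 in
Excess rainfall: 4.100 − 0.667 = 3.433 in; P > Ia so Q > 0
Q = (103/30)²/((103/30) + 10/3) = (10609/900)/(203/30) = 10609/6090 in ≈ 1.742 in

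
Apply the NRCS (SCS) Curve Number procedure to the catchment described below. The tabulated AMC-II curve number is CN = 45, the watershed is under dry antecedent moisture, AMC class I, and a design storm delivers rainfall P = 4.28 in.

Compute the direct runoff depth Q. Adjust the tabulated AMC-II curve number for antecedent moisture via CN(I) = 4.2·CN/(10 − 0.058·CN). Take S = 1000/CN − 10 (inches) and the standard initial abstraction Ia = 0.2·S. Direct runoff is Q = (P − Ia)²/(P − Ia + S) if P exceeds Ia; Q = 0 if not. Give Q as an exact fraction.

Dry (AMC I): CN(I) = 4.2·45/(10 − 0.058·45) = 189/(739/100) = 18900/739 ≈ 25.575
Retention S: 1000/CN − 10 with CN=25.575 → S = 5500/189 ≈ 29.101 in
Initial abstraction Ia = S/5 = (5500/189)/5 = 1100/189 ≈ 5.820 in
P = 4.280 ≤ Ia = 5.820 in: entire storm abstracted, Q = 0.

Q = 0 in ≈ 0.000 in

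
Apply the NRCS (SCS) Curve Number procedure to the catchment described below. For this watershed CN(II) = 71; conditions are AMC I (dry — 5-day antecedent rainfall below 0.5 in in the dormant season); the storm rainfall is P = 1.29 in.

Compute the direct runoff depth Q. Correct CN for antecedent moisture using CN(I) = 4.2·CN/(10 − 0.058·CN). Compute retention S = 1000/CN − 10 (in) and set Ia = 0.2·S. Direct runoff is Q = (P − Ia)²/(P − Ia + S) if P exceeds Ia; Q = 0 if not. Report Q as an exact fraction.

Q = 0 in ≈ 0.000 in

CN(I) from CN(II)=71: (4.2·71)/(10 − 0.058·71) = 149100/2941 ≈ 50.697
Max retention: S = 1000/(149100/2941) − 10 = 14500/1491 in (≈ 9.725 in)
Ia = 0.2S: 0.2·9.725 = 1.945 in (exactly 2900/1491)
P = 1.290 ≤ Ia = 1.945 in: entire storm abstracted, Q = 0.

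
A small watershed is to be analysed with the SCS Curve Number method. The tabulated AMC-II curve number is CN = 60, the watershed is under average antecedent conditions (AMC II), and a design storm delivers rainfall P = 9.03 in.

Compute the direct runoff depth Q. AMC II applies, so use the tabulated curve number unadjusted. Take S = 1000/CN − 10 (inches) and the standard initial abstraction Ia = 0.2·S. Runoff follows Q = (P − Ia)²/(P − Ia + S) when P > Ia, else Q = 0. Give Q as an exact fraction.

Q = 5331481/1292700 in ≈ 4.124 in

AMC II — tabulated CN = 60 applies directly.
Max retention: S = 1000/60 − 10 = 20/3 in (≈ 6.667 in)
Ia = 0.2·(20/3) = 4/3 in ≈ 1.333 in
Excess rainfall: 9.030 − 1.333 = 7.697 in; P > Ia so Q > 0
Q: (2309/300)² ÷ (4309/300) = 5331481/1292700 in (≈ 4.124 in)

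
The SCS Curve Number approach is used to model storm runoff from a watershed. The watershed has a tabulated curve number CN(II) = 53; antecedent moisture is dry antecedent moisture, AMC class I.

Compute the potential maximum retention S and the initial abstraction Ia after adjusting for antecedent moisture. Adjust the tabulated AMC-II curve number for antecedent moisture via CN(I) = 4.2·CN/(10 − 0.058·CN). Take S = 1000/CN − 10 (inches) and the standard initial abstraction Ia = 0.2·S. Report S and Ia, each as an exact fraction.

Adjust CN=53 to AMC I: 4.2·53/(10 − 0.058·53) → (1113/5) ÷ (3463/500) = 111300/3463 ≈ 32.140
S = 1000/(111300/3463) − 10 = 23500/1113 in ≈ 21.114 in
Ia = 0.2·(23500/1113) = 4700/1113 in ≈ 4.223 in

S = 23500/1113 in ≈ 21.114 in; Ia = 4700/1113 in ≈ 4.223 in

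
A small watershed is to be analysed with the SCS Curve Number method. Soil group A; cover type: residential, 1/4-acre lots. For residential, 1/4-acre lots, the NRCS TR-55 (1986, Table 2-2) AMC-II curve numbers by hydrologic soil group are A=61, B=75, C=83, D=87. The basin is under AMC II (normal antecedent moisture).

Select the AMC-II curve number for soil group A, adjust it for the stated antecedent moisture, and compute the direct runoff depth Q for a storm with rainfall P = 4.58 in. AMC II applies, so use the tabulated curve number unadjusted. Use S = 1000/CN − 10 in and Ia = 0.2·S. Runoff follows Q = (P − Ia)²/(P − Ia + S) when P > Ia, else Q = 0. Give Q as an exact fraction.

NRCS table: residential, 1/4-acre lots, soil group A → CN(II) = 61
AMC II — tabulated CN = 61 applies directly.
S = 1000/61 − 10 = 390/61 in ≈ 6.393 in
Ia = 0.2·(390/61) = 78/61 in ≈ 1.279 in
Excess rainfall: 4.580 − 1.279 = 3.301 in; P > Ia so Q > 0
Runoff Q = (P−Ia)²/(P−Ia+S) = (3.301)²/(3.301+6.393) = 101384761/90185450 ≈ 1.124 in

Q = 101384761/90185450 in ≈ 1.124 in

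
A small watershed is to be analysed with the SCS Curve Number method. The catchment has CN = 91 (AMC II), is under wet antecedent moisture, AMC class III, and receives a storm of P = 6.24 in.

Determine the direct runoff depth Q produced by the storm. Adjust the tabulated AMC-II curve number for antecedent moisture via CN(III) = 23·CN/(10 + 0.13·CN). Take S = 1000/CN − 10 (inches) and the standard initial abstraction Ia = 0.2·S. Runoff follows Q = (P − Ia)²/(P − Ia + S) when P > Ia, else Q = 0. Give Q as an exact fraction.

CN(III) from CN(II)=91: (23·91)/(10 + 0.13·91) = 209300/2183 ≈ 95.877
Retention S: 1000/CN − 10 with CN=95.877 → S = 900/2093 ≈ 0.430 in
Ia = 0.2S: 0.2·0.430 = 0.086 in (exactly 180/2093)
P − Ia = 6.240 − 0.086 = 322008/52325 ≈ 6.154 in (> 0, runoff occurs)
Q: (322008/52325)² ÷ (344508/52325) = 8640762672/1502198425 in (≈ 5.752 in)

Q = 8640762672/1502198425 in ≈ 5.752 in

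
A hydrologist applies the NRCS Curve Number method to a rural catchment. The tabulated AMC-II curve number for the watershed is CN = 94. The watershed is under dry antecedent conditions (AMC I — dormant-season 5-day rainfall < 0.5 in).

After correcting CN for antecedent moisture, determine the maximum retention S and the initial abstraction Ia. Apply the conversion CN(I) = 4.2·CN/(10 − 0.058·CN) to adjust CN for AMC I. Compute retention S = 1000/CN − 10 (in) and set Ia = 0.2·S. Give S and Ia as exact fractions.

Dry (AMC I): CN(I) = 4.2·94/(10 − 0.058·94) = (1974/5)/(1137/250) = 32900/379 ≈ 86.807
Max retention: S = 1000/(32900/379) − 10 = 500/329 in (≈ 1.520 in)
Ia = 0.2·(500/329) = 100/329 in ≈ 0.304 in

S = 500/329 in ≈ 1.520 in; Ia = 100/329 in ≈ 0.304 in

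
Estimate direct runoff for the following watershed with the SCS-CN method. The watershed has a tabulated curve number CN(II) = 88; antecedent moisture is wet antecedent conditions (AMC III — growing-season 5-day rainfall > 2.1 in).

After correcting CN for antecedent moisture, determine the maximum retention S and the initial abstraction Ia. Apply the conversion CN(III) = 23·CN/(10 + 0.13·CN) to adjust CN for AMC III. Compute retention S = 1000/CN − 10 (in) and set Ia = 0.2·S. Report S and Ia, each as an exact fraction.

S = 150/253 in ≈ 0.593 in; Ia = 30/253 in ≈ 0.119 in

Wet (AMC III): CN(III) = 23·88/(10 + 0.13·88) = 2024/(536/25) = 6325/67 ≈ 94.403
Retention S: 1000/CN − 10 with CN=94.403 → S = 150/253 ≈ 0.593 in
Ia = 0.2S: 0.2·0.593 = 0.119 in (exactly 30/253)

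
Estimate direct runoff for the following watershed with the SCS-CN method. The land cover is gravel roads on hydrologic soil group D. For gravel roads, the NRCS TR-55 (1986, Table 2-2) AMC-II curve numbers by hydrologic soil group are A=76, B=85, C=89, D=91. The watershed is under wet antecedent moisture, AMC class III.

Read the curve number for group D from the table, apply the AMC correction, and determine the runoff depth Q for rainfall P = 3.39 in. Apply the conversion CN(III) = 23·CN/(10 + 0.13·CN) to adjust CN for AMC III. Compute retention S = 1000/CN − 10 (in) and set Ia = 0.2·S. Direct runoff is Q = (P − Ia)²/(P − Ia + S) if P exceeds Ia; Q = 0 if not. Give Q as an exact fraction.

Q = 159403197243/54524533700 in ≈ 2.924 in

NRCS table: gravel roads, soil group D → CN(II) = 91
Adjust CN=91 to AMC III: 23·91/(10 + 0.13·91) → 2093 ÷ (2183/100) = 209300/2183 ≈ 95.877
Retention S: 1000/CN − 10 with CN=95.877 → S = 900/2093 ≈ 0.430 in
Initial abstraction Ia = S/5 = (900/2093)/5 = 180/2093 ≈ 0.086 in
Excess rainfall: 3.390 − 0.086 = 3.304 in; P > Ia so Q > 0
Q = (691527/209300)²/((691527/209300) + 900/2093) = (478209591729/43806490000)/(781527/209300) = 159403197243/54524533700 in ≈ 2.924 in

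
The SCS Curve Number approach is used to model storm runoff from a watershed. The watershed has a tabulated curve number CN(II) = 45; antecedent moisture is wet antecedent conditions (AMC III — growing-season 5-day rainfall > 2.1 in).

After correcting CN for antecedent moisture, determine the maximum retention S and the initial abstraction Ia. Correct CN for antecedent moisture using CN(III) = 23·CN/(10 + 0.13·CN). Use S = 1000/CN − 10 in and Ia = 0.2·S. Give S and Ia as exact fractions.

S = 1100/207 in ≈ 5.314 in; Ia = 220/207 in ≈ 1.063 in

Adjust CN=45 to AMC III: 23·45/(10 + 0.13·45) → 1035 ÷ (317/20) = 20700/317 ≈ 65.300
Max retention: S = 1000/(20700/317) − 10 = 1100/207 in (≈ 5.314 in)
Ia = 0.2S: 0.2·5.314 = 1.063 in (exactly 220/207)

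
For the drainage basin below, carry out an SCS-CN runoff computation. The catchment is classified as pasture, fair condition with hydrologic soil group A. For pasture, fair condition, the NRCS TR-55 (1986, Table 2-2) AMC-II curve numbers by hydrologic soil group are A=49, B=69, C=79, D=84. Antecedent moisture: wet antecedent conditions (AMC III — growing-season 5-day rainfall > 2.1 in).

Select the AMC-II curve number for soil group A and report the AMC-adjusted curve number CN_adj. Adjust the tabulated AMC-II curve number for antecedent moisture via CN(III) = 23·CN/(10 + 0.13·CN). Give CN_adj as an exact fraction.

NRCS table: pasture, fair condition, soil group A → CN(II) = 49
Wet (AMC III): CN(III) = 23·49/(10 + 0.13·49) = 1127/(1637/100) = 112700/1637 ≈ 68.845

CN_adj = 112700/1637 ≈ 68.845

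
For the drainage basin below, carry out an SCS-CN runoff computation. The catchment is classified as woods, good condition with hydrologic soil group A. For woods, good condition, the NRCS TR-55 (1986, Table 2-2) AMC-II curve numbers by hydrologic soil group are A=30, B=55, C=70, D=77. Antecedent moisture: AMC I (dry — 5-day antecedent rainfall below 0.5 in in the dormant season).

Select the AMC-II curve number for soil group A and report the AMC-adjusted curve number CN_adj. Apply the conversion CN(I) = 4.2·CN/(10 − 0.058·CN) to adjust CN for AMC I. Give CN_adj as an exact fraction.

NRCS table: woods, good condition, soil group A → CN(II) = 30
Adjust CN=30 to AMC I: 4.2·30/(10 − 0.058·30) → 126 ÷ (413/50) = 900/59 ≈ 15.254

CN_adj = 900/59 ≈ 15.254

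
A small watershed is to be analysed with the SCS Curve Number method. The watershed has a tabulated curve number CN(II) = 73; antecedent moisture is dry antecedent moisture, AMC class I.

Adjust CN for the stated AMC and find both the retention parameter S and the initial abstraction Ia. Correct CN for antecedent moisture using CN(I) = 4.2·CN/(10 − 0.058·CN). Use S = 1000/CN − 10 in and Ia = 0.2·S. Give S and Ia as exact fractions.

S = 4500/511 in ≈ 8.806 in; Ia = 900/511 in ≈ 1.761 in

Adjust CN=73 to AMC I: 4.2·73/(10 − 0.058·73) → (1533/5) ÷ (2883/500) = 51100/961 ≈ 53.174
S = 1000/(51100/961) − 10 = 4500/511 in ≈ 8.806 in
Ia = 0.2·(4500/511) = 900/511 in ≈ 1.761 in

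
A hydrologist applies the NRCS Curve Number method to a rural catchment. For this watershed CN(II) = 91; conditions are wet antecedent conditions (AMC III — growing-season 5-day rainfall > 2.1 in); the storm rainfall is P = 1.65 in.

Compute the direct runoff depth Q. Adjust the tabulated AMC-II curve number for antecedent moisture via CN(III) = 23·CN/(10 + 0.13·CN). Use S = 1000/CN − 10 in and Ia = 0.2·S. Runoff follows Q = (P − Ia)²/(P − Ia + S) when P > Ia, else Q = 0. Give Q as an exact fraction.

Q = 1428729987/1164670780 in ≈ 1.227 in

CN(III) from CN(II)=91: (23·91)/(10 + 0.13·91) = 209300/2183 ≈ 95.877
Retention S: 1000/CN − 10 with CN=95.877 → S = 900/2093 ≈ 0.430 in
Initial abstraction Ia = S/5 = (900/2093)/5 = 180/2093 ≈ 0.086 in
Excess rainfall: 1.650 − 0.086 = 1.564 in; P > Ia so Q > 0
Q: (65469/41860)² ÷ (83469/41860) = 1428729987/1164670780 in (≈ 1.227 in)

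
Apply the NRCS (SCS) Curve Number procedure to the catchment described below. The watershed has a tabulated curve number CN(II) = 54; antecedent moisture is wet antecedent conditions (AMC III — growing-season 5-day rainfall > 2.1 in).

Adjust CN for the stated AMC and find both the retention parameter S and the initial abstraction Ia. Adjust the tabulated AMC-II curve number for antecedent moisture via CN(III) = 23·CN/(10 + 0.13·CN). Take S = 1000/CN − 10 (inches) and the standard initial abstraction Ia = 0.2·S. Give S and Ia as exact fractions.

Wet (AMC III): CN(III) = 23·54/(10 + 0.13·54) = 1242/(851/50) = 2700/37 ≈ 72.973
Max retention: S = 1000/(2700/37) − 10 = 100/27 in (≈ 3.704 in)
Ia = 0.2·(100/27) = 20/27 in ≈ 0.741 in

S = 100/27 in ≈ 3.704 in; Ia = 20/27 in ≈ 0.741 in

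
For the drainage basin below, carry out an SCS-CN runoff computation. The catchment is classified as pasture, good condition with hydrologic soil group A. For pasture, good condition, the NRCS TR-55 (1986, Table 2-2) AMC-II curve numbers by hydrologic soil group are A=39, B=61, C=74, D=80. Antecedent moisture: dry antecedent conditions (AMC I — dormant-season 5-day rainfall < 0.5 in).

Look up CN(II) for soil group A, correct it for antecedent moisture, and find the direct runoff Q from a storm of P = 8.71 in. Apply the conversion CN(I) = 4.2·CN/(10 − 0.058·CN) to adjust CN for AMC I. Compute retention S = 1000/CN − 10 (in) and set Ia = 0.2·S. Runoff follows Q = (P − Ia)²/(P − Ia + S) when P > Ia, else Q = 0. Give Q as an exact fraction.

Q = 10681015801/258259283100 in ≈ 0.041 in

NRCS table: pasture, good condition, soil group A → CN(II) = 39
Dry (AMC I): CN(I) = 4.2·39/(10 − 0.058·39) = (819/5)/(3869/500) = 81900/3869 ≈ 21.168
Max retention: S = 1000/(81900/3869) − 10 = 30500/819 in (≈ 37.241 in)
Initial abstraction Ia = S/5 = (30500/819)/5 = 6100/819 ≈ 7.448 in
Excess rainfall: 8.710 − 7.448 = 1.262 in; P > Ia so Q > 0
Runoff Q = (P−Ia)²/(P−Ia+S) = (1.262)²/(1.262+37.241) = 10681015801/258259283100 ≈ 0.041 in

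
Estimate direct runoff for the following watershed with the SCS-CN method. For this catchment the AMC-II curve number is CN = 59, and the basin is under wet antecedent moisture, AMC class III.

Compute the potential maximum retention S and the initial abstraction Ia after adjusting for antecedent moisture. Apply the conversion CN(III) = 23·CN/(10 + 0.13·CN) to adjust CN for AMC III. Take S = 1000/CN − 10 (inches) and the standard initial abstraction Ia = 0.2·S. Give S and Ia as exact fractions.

S = 4100/1357 in ≈ 3.021 in; Ia = 820/1357 in ≈ 0.604 in

Wet (AMC III): CN(III) = 23·59/(10 + 0.13·59) = 1357/(1767/100) = 135700/1767 ≈ 76.797
Max retention: S = 1000/(135700/1767) − 10 = 4100/1357 in (≈ 3.021 in)
Ia = 0.2S: 0.2·3.021 = 0.604 in (exactly 820/1357)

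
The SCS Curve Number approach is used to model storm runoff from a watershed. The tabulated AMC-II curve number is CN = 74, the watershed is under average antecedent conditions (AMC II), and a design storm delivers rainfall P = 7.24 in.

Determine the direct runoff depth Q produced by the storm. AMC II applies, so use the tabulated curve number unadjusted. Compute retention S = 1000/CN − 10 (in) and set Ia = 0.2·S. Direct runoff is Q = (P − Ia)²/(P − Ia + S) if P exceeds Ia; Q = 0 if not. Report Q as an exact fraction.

Q = 36566209/8599725 in ≈ 4.252 in

Average conditions: CN = 74 (no AMC adjustment).
Max retention: S = 1000/74 − 10 = 130/37 in (≈ 3.514 in)
Ia = 0.2·(130/37) = 26/37 in ≈ 0.703 in
P − Ia = 7.240 − 0.703 = 6047/925 ≈ 6.537 in (> 0, runoff occurs)
Q: (6047/925)² ÷ (9297/925) = 36566209/8599725 in (≈ 4.252 in)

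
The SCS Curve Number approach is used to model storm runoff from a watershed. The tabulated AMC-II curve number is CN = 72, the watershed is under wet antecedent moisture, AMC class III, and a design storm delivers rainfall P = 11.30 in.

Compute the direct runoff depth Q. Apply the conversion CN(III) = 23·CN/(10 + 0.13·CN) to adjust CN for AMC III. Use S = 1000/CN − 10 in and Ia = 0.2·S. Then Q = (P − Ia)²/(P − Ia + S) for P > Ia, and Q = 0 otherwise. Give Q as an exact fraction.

Adjust CN=72 to AMC III: 23·72/(10 + 0.13·72) → 1656 ÷ (484/25) = 10350/121 ≈ 85.537
Retention S: 1000/CN − 10 with CN=85.537 → S = 350/207 ≈ 1.691 in
Ia = 0.2·(350/207) = 70/207 in ≈ 0.338 in
Since P=11.300 > Ia=0.338: effective rainfall P−Ia = 22691/2070 in
Runoff Q = (P−Ia)²/(P−Ia+S) = (10.962)²/(10.962+1.691) = 514881481/54215370 ≈ 9.497 in

Q = 514881481/54215370 in ≈ 9.497 in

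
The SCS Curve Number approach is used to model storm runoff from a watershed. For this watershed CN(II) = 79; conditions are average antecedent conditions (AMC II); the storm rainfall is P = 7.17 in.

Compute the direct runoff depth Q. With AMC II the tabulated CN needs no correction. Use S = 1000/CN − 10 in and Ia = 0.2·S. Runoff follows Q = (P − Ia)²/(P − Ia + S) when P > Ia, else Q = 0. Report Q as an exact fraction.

AMC II — tabulated CN = 79 applies directly.
Retention S: 1000/CN − 10 with CN=79.000 → S = 210/79 ≈ 2.658 in
Ia = 0.2S: 0.2·2.658 = 0.532 in (exactly 42/79)
Excess rainfall: 7.170 − 0.532 = 6.638 in; P > Ia so Q > 0
Runoff Q = (P−Ia)²/(P−Ia+S) = (6.638)²/(6.638+2.658) = 916756083/193399900 ≈ 4.740 in

Q = 916756083/193399900 in ≈ 4.740 in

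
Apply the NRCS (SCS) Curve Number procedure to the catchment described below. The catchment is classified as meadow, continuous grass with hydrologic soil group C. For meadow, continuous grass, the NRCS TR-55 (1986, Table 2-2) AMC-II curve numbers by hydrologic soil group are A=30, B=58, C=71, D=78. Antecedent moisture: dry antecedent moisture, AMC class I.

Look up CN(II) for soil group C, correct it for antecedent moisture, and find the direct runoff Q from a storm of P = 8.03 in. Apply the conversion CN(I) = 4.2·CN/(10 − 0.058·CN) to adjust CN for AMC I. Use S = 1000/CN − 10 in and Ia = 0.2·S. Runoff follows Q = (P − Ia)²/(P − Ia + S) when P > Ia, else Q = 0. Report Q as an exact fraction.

NRCS table: meadow, continuous grass, soil group C → CN(II) = 71
Dry (AMC I): CN(I) = 4.2·71/(10 − 0.058·71) = (1491/5)/(2941/500) = 149100/2941 ≈ 50.697
Retention S: 1000/CN − 10 with CN=50.697 → S = 14500/1491 ≈ 9.725 in
Ia = 0.2·(14500/1491) = 2900/1491 in ≈ 1.945 in
Excess rainfall: 8.030 − 1.945 = 6.085 in; P > Ia so Q > 0
Q = (907273/149100)²/((907273/149100) + 14500/1491) = (823144296529/22230810000)/(2357273/149100) = 823144296529/351469404300 in ≈ 2.342 in

Q = 823144296529/351469404300 in ≈ 2.342 in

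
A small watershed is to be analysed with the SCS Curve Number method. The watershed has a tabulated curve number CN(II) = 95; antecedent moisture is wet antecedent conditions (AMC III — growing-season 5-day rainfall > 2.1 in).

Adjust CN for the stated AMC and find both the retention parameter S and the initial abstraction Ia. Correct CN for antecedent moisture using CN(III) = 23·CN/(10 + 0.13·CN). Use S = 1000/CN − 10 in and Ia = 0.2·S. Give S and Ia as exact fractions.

CN(III) from CN(II)=95: (23·95)/(10 + 0.13·95) = 43700/447 ≈ 97.763
Retention S: 1000/CN − 10 with CN=97.763 → S = 100/437 ≈ 0.229 in
Initial abstraction Ia = S/5 = (100/437)/5 = 20/437 ≈ 0.046 in

S = 100/437 in ≈ 0.229 in; Ia = 20/437 in ≈ 0.046 in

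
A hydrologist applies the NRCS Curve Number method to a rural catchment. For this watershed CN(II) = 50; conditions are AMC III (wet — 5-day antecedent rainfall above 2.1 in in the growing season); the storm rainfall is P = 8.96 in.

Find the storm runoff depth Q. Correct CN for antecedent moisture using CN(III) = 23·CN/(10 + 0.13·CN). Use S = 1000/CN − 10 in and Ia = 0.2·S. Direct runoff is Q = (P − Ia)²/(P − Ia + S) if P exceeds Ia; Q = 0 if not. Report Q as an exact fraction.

CN(III) from CN(II)=50: (23·50)/(10 + 0.13·50) = 2300/33 ≈ 69.697
S = 1000/(2300/33) − 10 = 100/23 in ≈ 4.348 in
Ia = 0.2·(100/23) = 20/23 in ≈ 0.870 in
P − Ia = 8.960 − 0.870 = 4652/575 ≈ 8.090 in (> 0, runoff occurs)
Q: (4652/575)² ÷ (7152/575) = 1352569/257025 in (≈ 5.262 in)

Q = 1352569/257025 in ≈ 5.262 in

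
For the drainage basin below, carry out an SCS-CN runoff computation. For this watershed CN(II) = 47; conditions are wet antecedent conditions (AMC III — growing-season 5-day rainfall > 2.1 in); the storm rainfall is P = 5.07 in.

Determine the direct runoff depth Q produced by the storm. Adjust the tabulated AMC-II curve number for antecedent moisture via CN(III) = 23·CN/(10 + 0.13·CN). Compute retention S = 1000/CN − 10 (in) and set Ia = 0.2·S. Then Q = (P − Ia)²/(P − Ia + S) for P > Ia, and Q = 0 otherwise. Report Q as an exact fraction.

Q = 195423232489/105080442700 in ≈ 1.860 in

Adjust CN=47 to AMC III: 23·47/(10 + 0.13·47) → 1081 ÷ (1611/100) = 108100/1611 ≈ 67.101
S = 1000/(108100/1611) − 10 = 5300/1081 in ≈ 4.903 in
Initial abstraction Ia = S/5 = (5300/1081)/5 = 1060/1081 ≈ 0.981 in
P − Ia = 5.070 − 0.981 = 442067/108100 ≈ 4.089 in (> 0, runoff occurs)
Q = (442067/108100)²/((442067/108100) + 5300/1081) = (195423232489/11685610000)/(972067/108100) = 195423232489/105080442700 in ≈ 1.860 in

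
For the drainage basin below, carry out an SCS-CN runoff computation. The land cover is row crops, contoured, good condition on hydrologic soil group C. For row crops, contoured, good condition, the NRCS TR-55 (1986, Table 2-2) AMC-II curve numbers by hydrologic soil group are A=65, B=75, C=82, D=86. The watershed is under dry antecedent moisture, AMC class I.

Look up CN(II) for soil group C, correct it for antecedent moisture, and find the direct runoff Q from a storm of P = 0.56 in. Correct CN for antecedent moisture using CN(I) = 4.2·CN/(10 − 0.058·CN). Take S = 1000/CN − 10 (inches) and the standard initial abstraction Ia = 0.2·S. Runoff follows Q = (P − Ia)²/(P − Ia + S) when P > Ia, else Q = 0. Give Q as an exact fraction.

Q = 0 in ≈ 0.000 in

NRCS table: row crops, contoured, good condition, soil group C → CN(II) = 82
CN(I) from CN(II)=82: (4.2·82)/(10 − 0.058·82) = 28700/437 ≈ 65.675
Retention S: 1000/CN − 10 with CN=65.675 → S = 1500/287 ≈ 5.226 in
Initial abstraction Ia = S/5 = (1500/287)/5 = 300/287 ≈ 1.045 in
P = 0.560 ≤ Ia = 1.045 in: entire storm abstracted, Q = 0.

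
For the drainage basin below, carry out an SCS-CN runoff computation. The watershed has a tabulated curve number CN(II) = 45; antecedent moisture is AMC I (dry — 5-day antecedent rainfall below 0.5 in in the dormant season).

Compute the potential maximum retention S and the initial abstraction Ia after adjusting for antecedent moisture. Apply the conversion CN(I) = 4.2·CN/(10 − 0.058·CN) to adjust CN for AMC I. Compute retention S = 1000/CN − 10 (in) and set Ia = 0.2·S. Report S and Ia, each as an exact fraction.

Adjust CN=45 to AMC I: 4.2·45/(10 − 0.058·45) → 189 ÷ (739/100) = 18900/739 ≈ 25.575
S = 1000/(18900/739) − 10 = 5500/189 in ≈ 29.101 in
Initial abstraction Ia = S/5 = (5500/189)/5 = 1100/189 ≈ 5.820 in

S = 5500/189 in ≈ 29.101 in; Ia = 1100/189 in ≈ 5.820 in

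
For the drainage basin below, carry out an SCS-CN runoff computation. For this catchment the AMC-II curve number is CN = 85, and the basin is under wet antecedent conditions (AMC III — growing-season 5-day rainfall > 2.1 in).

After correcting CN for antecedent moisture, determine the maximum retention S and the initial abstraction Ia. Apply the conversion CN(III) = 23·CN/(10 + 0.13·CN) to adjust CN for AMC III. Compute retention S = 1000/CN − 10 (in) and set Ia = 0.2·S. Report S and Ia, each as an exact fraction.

Wet (AMC III): CN(III) = 23·85/(10 + 0.13·85) = 1955/(421/20) = 39100/421 ≈ 92.874
Max retention: S = 1000/(39100/421) − 10 = 300/391 in (≈ 0.767 in)
Ia = 0.2S: 0.2·0.767 = 0.153 in (exactly 60/391)

S = 300/391 in ≈ 0.767 in; Ia = 60/391 in ≈ 0.153 in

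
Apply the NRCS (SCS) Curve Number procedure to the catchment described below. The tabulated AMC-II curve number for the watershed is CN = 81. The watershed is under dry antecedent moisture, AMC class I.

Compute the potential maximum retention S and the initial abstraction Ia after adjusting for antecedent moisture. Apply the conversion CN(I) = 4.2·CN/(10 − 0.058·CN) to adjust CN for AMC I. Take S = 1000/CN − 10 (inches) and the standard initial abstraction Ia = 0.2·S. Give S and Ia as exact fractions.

S = 9500/1701 in ≈ 5.585 in; Ia = 1900/1701 in ≈ 1.117 in

Adjust CN=81 to AMC I: 4.2·81/(10 − 0.058·81) → (1701/5) ÷ (2651/500) = 170100/2651 ≈ 64.164
Retention S: 1000/CN − 10 with CN=64.164 → S = 9500/1701 ≈ 5.585 in
Initial abstraction Ia = S/5 = (9500/1701)/5 = 1900/1701 ≈ 1.117 in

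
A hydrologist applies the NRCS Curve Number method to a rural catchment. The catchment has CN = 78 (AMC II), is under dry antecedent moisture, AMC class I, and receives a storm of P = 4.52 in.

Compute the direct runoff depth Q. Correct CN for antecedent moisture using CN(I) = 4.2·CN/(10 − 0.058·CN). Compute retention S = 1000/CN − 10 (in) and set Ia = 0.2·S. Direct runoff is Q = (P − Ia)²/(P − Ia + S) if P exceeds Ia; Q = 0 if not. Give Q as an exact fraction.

Q = 4231112209/4147149825 in ≈ 1.020 in

Adjust CN=78 to AMC I: 4.2·78/(10 − 0.058·78) → (1638/5) ÷ (1369/250) = 81900/1369 ≈ 59.825
Max retention: S = 1000/(81900/1369) − 10 = 5500/819 in (≈ 6.716 in)
Ia = 0.2·(5500/819) = 1100/819 in ≈ 1.343 in
Excess rainfall: 4.520 − 1.343 = 3.177 in; P > Ia so Q > 0
Q: (65047/20475)² ÷ (202547/20475) = 4231112209/4147149825 in (≈ 1.020 in)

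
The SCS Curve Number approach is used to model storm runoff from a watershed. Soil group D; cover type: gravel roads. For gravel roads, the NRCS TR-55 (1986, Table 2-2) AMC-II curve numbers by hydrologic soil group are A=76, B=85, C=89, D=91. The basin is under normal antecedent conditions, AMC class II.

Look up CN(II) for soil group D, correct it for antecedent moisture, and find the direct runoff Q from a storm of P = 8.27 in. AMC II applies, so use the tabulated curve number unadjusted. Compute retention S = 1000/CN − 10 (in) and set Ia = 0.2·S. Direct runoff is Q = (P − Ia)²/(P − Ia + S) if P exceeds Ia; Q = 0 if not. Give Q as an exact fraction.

NRCS table: gravel roads, soil group D → CN(II) = 91
Average conditions: CN = 91 (no AMC adjustment).
Retention S: 1000/CN − 10 with CN=91.000 → S = 90/91 ≈ 0.989 in
Ia = 0.2S: 0.2·0.989 = 0.198 in (exactly 18/91)
Since P=8.270 > Ia=0.198: effective rainfall P−Ia = 73457/9100 in
Q: (73457/9100)² ÷ (82457/9100) = 5395930849/750358700 in (≈ 7.191 in)

Q = 5395930849/750358700 in ≈ 7.191 in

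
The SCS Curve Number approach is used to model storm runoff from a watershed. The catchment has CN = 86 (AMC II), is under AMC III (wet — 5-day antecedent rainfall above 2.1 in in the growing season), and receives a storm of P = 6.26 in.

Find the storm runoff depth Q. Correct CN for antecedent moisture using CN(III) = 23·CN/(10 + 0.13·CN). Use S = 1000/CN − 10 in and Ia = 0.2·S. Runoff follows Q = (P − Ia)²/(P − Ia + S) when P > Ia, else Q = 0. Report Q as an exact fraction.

Wet (AMC III): CN(III) = 23·86/(10 + 0.13·86) = 1978/(1059/50) = 98900/1059 ≈ 93.390
Retention S: 1000/CN − 10 with CN=93.390 → S = 700/989 ≈ 0.708 in
Initial abstraction Ia = S/5 = (700/989)/5 = 140/989 ≈ 0.142 in
Since P=6.260 > Ia=0.142: effective rainfall P−Ia = 302557/49450 in
Q: (302557/49450)² ÷ (337557/49450) = 91540738249/16692193650 in (≈ 5.484 in)

Q = 91540738249/16692193650 in ≈ 5.484 in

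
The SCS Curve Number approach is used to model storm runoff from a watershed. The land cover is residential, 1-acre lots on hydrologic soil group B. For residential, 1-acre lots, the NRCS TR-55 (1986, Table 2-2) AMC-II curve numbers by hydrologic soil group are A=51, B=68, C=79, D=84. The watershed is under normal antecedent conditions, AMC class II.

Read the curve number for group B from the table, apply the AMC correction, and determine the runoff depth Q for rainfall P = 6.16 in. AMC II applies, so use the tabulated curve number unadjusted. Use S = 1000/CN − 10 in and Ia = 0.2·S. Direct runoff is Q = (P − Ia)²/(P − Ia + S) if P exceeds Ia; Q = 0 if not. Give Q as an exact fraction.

NRCS table: residential, 1-acre lots, soil group B → CN(II) = 68
Average conditions: CN = 68 (no AMC adjustment).
Retention S: 1000/CN − 10 with CN=68.000 → S = 80/17 ≈ 4.706 in
Initial abstraction Ia = S/5 = (80/17)/5 = 16/17 ≈ 0.941 in
Excess rainfall: 6.160 − 0.941 = 5.219 in; P > Ia so Q > 0
Q: (2218/425)² ÷ (4218/425) = 2459762/896325 in (≈ 2.744 in)

Q = 2459762/896325 in ≈ 2.744 in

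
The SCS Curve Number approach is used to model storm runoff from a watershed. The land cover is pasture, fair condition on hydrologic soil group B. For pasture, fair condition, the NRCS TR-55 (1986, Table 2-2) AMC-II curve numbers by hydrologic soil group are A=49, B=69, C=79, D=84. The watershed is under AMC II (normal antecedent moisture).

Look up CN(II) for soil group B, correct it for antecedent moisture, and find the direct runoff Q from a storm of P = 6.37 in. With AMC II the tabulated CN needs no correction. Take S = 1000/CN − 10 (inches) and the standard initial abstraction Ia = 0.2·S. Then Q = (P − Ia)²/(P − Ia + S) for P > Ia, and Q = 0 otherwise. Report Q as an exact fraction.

Q = 1425289009/474395700 in ≈ 3.004 in

NRCS table: pasture, fair condition, soil group B → CN(II) = 69
Average conditions: CN = 69 (no AMC adjustment).
Retention S: 1000/CN − 10 with CN=69.000 → S = 310/69 ≈ 4.493 in
Initial abstraction Ia = S/5 = (310/69)/5 = 62/69 ≈ 0.899 in
P − Ia = 6.370 − 0.899 = 37753/6900 ≈ 5.471 in (> 0, runoff occurs)
Q = (37753/6900)²/((37753/6900) + 310/69) = (1425289009/47610000)/(68753/6900) = 1425289009/474395700 in ≈ 3.004 in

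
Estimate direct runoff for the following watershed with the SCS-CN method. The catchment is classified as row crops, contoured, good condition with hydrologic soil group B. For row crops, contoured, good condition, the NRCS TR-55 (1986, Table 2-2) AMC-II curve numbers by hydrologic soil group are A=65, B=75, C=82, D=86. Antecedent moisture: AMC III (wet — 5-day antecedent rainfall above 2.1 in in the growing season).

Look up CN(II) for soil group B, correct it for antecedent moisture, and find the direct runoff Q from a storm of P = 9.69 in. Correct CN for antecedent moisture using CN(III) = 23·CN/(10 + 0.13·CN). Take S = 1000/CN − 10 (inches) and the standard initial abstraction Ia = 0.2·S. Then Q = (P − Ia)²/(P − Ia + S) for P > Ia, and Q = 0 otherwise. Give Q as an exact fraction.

Q = 4206949321/516540900 in ≈ 8.144 in

NRCS table: row crops, contoured, good condition, soil group B → CN(II) = 75
CN(III) from CN(II)=75: (23·75)/(10 + 0.13·75) = 6900/79 ≈ 87.342
Max retention: S = 1000/(6900/79) − 10 = 100/69 in (≈ 1.449 in)
Initial abstraction Ia = S/5 = (100/69)/5 = 20/69 ≈ 0.290 in
Excess rainfall: 9.690 − 0.290 = 9.400 in; P > Ia so Q > 0
Q: (64861/6900)² ÷ (74861/6900) = 4206949321/516540900 in (≈ 8.144 in)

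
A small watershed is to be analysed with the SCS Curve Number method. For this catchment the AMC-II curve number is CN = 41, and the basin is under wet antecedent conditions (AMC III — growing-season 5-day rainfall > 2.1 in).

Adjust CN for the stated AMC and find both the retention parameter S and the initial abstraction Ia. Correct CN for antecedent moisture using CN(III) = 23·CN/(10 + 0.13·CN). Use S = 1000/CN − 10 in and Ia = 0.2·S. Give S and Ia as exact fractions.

Wet (AMC III): CN(III) = 23·41/(10 + 0.13·41) = 943/(1533/100) = 94300/1533 ≈ 61.513
Max retention: S = 1000/(94300/1533) − 10 = 5900/943 in (≈ 6.257 in)
Ia = 0.2·(5900/943) = 1180/943 in ≈ 1.251 in

S = 5900/943 in ≈ 6.257 in; Ia = 1180/943 in ≈ 1.251 in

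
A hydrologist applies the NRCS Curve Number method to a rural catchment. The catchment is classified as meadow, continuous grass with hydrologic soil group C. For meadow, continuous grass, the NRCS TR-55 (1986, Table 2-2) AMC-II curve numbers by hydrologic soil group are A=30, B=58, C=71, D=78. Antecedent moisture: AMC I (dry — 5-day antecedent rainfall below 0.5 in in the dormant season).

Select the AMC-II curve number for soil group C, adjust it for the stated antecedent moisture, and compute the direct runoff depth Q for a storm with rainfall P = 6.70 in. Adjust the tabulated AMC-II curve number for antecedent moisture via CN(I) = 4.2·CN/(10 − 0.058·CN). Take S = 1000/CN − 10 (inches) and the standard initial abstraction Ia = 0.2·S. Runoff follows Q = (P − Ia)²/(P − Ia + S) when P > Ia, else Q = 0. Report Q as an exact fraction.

NRCS table: meadow, continuous grass, soil group C → CN(II) = 71
Dry (AMC I): CN(I) = 4.2·71/(10 − 0.058·71) = (1491/5)/(2941/500) = 149100/2941 ≈ 50.697
Max retention: S = 1000/(149100/2941) − 10 = 14500/1491 in (≈ 9.725 in)
Ia = 0.2S: 0.2·9.725 = 1.945 in (exactly 2900/1491)
P − Ia = 6.700 − 1.945 = 70897/14910 ≈ 4.755 in (> 0, runoff occurs)
Q = (70897/14910)²/((70897/14910) + 14500/1491) = (5026384609/222308100)/(215897/14910) = 5026384609/3219024270 in ≈ 1.561 in

Q = 5026384609/3219024270 in ≈ 1.561 in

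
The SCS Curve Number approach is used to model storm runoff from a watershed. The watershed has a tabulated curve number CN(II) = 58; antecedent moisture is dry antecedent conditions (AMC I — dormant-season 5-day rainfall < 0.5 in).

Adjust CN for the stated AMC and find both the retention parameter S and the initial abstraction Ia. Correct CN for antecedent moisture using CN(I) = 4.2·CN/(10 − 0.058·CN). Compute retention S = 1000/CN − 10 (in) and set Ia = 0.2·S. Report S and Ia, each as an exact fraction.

S = 500/29 in ≈ 17.241 in; Ia = 100/29 in ≈ 3.448 in

Dry (AMC I): CN(I) = 4.2·58/(10 − 0.058·58) = (1218/5)/(1659/250) = 2900/79 ≈ 36.709
Max retention: S = 1000/(2900/79) − 10 = 500/29 in (≈ 17.241 in)
Ia = 0.2S: 0.2·17.241 = 3.448 in (exactly 100/29)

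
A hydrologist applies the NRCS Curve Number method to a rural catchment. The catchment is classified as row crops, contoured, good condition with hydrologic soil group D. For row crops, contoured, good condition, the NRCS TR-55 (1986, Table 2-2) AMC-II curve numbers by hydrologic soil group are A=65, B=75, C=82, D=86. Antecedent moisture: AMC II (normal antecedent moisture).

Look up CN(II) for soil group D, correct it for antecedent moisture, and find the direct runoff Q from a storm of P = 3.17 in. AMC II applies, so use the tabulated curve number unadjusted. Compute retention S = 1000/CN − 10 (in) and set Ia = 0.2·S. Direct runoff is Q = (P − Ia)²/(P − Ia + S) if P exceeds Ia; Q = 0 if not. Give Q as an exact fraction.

NRCS table: row crops, contoured, good condition, soil group D → CN(II) = 86
Average conditions: CN = 86 (no AMC adjustment).
S = 1000/86 − 10 = 70/43 in ≈ 1.628 in
Ia = 0.2·(70/43) = 14/43 in ≈ 0.326 in
P − Ia = 3.170 − 0.326 = 12231/4300 ≈ 2.844 in (> 0, runoff occurs)
Q: (12231/4300)² ÷ (19231/4300) = 149597361/82693300 in (≈ 1.809 in)

Q = 149597361/82693300 in ≈ 1.809 in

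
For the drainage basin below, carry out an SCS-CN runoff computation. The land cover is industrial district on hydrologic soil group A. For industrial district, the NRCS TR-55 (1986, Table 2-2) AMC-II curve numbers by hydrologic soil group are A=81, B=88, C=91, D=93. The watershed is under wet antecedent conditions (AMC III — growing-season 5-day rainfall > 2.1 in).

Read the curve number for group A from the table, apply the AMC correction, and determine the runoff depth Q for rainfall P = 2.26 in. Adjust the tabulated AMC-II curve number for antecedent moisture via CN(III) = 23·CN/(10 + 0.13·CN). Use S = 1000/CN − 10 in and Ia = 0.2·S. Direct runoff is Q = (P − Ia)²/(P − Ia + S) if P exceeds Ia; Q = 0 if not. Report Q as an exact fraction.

Q = 36679527361/26689244850 in ≈ 1.374 in

NRCS table: industrial district, soil group A → CN(II) = 81
Wet (AMC III): CN(III) = 23·81/(10 + 0.13·81) = 1863/(2053/100) = 186300/2053 ≈ 90.745
S = 1000/(186300/2053) − 10 = 1900/1863 in ≈ 1.020 in
Ia = 0.2·(1900/1863) = 380/1863 in ≈ 0.204 in
P − Ia = 2.260 − 0.204 = 191519/93150 ≈ 2.056 in (> 0, runoff occurs)
Runoff Q = (P−Ia)²/(P−Ia+S) = (2.056)²/(2.056+1.020) = 36679527361/26689244850 ≈ 1.374 in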